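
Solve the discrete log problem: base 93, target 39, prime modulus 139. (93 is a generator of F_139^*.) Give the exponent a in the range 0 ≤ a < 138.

Baby-step giant-step with m = ceil(sqrt(138)) = 12.
Baby table (93^j mod 139 for j=0..11):
  0:1  1:93  2:31  3:103  4:127  5:135  6:45  7:15
  8:5  9:48  10:16  11:98
Giant step factor: 93^(-12) ≡ 44 (mod 139).
Scan 39·44^i mod 139 for i = 0, 1, …:
  i=0: 39   i=1: 48
Match at i=1, j=9: a = 1·12 + 9 = 21.

21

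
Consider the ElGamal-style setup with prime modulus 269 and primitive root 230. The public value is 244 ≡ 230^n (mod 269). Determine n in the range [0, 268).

78

Baby-step giant-step with m = ceil(sqrt(268)) = 17.
Baby table (230^j mod 269 for j=0..16):
  0:1  1:230  2:176  3:130  4:41  5:15  6:222  7:219
  8:67  9:77  10:225  11:102  12:57  13:198  14:79  15:147
  16:185
Giant step factor: 230^(-17) ≡ 241 (mod 269).
Scan 244·241^i mod 269 for i = 0, 1, …:
  i=0: 244   i=1: 162   i=2: 37   i=3: 40
  i=4: 225
Match at i=4, j=10: n = 4·17 + 10 = 78.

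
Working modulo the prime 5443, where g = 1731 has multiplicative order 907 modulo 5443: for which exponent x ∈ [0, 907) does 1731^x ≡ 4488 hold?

511

Baby-step giant-step with m = ceil(sqrt(907)) = 31.
Baby table (1731^j mod 5443 for j=0..30):
  0:1  1:1731  2:2711  3:875  4:1471  5:4420  6:3605  7:2577
  8:2970  9:2878  10:1473  11:2439  12:3584  13:4327  14:469  15:832
  16:3240  17:2150  18:4081  19:4640  20:3415  21:267  22:4965  23:5361
  24:5019  25:861  26:4452  27:4567  28:2241  29:3755  30:963
Giant step factor: 1731^(-31) ≡ 5006 (mod 5443).
Scan 4488·5006^i mod 5443 for i = 0, 1, …:
  i=0: 4488   i=1: 3667   i=2: 3206   i=3: 3272
  i=4: 1645   i=5: 5054   i=6: 1260   i=7: 4566
  i=8: 2239   i=9: 1297     …   i=15: 1281
  i=16: 832
Match at i=16, j=15: x = 16·31 + 15 = 511.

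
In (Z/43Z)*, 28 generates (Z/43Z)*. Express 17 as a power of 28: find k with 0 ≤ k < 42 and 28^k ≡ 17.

Successive powers of 28 modulo 43:
  28^0=1  28^1=28  28^2=10  28^3=22  28^4=14  28^5=5
  28^6=11  28^7=7  28^8=24  28^9=27  28^10=25  28^11=12
  28^12=35  28^13=34  28^14=6  28^15=39  28^16=17
So 28^16 ≡ 17 (mod 43), giving k = 16.

16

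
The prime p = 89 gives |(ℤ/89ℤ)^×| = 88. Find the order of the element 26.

The order of 26 must divide p − 1 = 88 = 2^3 · 11.
Divisors: 1, 2, 4, 8, 11, 22, 44, 88.
Check each in increasing order: 26^1 ≡ 26;  26^2 ≡ 53;  26^4 ≡ 50;  26^8 ≡ 8;  26^11 ≡ 77;  26^22 ≡ 55;  26^44 ≡ 88;  26^88 ≡ 1.
Smallest exponent giving 1 is 88.

88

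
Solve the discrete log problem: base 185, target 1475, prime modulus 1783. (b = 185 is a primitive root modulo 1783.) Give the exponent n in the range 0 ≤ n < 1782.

Baby-step giant-step with m = ceil(sqrt(1782)) = 43.
Baby table (185^j mod 1783 for j=0..42):
  0:1  1:185  2:348  3:192  4:1643  5:845  6:1204  7:1648
  8:1770  9:1161  10:825  11:1070  12:37  13:1496  14:395  15:1755
  16:169  17:954  18:1756  19:354  20:1302  21:165  22:214  23:364
  24:1369  25:79  26:351  27:747  28:904  29:1421  30:784  31:617
  32:33  33:756  34:786  35:987  36:729  37:1140  38:506  39:894
  40:1354  41:870  42:480
Giant step factor: 185^(-43) ≡ 1513 (mod 1783).
Scan 1475·1513^i mod 1783 for i = 0, 1, …:
  i=0: 1475   i=1: 1142   i=2: 119   i=3: 1747
  i=4: 805   i=5: 176   i=6: 621   i=7: 1715
  i=8: 530   i=9: 1323     …   i=34: 1089
  i=35: 165
Match at i=35, j=21: n = 35·43 + 21 = 1526.

1526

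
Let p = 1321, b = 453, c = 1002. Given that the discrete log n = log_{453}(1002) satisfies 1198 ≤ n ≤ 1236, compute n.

1218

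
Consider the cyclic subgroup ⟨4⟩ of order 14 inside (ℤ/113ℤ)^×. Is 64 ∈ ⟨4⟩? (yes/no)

yes

⟨4⟩ has order 14; its elements mod 113 are {1, 4, 7, 16, 28, 30, 49, 64, 83, 85, 97, 106, 109, 112}.
64 is in this set.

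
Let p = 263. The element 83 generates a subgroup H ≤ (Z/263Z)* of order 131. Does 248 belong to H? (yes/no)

248 ∈ ⟨83⟩ iff 248^131 ≡ 1 (mod 263), since |⟨83⟩| = 131.
248^131 mod 263 = 1.
Since 1 = 1, 248 lies in the subgroup.

yes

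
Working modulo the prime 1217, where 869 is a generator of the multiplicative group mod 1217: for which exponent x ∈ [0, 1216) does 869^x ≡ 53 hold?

1163

Baby-step giant-step with m = ceil(sqrt(1216)) = 35.
Baby table (869^j mod 1217 for j=0..34):
  0:1  1:869  2:621  3:518  4:1069  5:390  6:584  7:7
  8:1215  9:696  10:1192  11:181  12:296  13:437  14:49  15:1203
  16:4  17:1042  18:50  19:855  20:625  21:343  22:1119  23:28
  24:1209  25:350  26:1117  27:724  28:1184  29:531  30:196  31:1161
  32:16  33:517  34:200
Giant step factor: 869^(-35) ≡ 216 (mod 1217).
Scan 53·216^i mod 1217 for i = 0, 1, …:
  i=0: 53   i=1: 495   i=2: 1041   i=3: 928
  i=4: 860   i=5: 776   i=6: 887   i=7: 523
  i=8: 1004   i=9: 238     …   i=32: 462
  i=33: 1215
Match at i=33, j=8: x = 33·35 + 8 = 1163.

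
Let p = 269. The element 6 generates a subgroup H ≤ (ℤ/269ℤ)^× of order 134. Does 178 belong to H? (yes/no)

178 ∈ ⟨6⟩ iff 178^134 ≡ 1 (mod 269), since |⟨6⟩| = 134.
178^134 mod 269 = 268.
Since 268 ≠ 1, 178 does not lie in the subgroup.

no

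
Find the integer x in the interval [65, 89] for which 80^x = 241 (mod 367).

79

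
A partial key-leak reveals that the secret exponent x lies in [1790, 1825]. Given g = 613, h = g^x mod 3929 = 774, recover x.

1792

Compute 613^1790 mod 3929 = 863, then multiply by 613 repeatedly:
  613^1790=863  613^1791=2533  613^1792=774
Found 774 at exponent 1792.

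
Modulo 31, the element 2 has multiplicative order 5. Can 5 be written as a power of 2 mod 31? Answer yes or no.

no

5 ∈ ⟨2⟩ iff 5^5 ≡ 1 (mod 31), since |⟨2⟩| = 5.
5^5 mod 31 = 25.
Since 25 ≠ 1, 5 does not lie in the subgroup.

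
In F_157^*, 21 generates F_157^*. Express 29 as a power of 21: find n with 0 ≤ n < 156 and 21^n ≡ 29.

21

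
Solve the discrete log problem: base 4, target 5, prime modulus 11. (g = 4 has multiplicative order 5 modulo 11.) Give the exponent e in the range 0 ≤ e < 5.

Successive powers of 4 modulo 11:
  4^0=1  4^1=4  4^2=5
So 4^2 ≡ 5 (mod 11), giving e = 2.

2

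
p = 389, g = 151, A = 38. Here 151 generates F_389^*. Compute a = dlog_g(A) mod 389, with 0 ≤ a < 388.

Baby-step giant-step with m = ceil(sqrt(388)) = 20.
Baby table (151^j mod 389 for j=0..19):
  0:1  1:151  2:239  3:301  4:327  5:363  6:353  7:10
  8:343  9:56  10:287  11:158  12:129  13:29  14:100  15:318
  16:171  17:147  18:24  19:123
Giant step factor: 151^(-20) ≡ 55 (mod 389).
Scan 38·55^i mod 389 for i = 0, 1, …:
  i=0: 38   i=1: 145   i=2: 195   i=3: 222
  i=4: 151
Match at i=4, j=1: a = 4·20 + 1 = 81.

81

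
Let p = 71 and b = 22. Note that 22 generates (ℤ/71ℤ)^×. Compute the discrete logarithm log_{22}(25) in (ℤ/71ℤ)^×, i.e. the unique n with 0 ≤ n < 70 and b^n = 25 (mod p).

28

Baby-step giant-step with m = ceil(sqrt(70)) = 9.
Baby table (22^j mod 71 for j=0..8):
  0:1  1:22  2:58  3:69  4:27  5:26  6:4  7:17
  8:19
Giant step factor: 22^(-9) ≡ 62 (mod 71).
Scan 25·62^i mod 71 for i = 0, 1, …:
  i=0: 25   i=1: 59   i=2: 37   i=3: 22
Match at i=3, j=1: n = 3·9 + 1 = 28.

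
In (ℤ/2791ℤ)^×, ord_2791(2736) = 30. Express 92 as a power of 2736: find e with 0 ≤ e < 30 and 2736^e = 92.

25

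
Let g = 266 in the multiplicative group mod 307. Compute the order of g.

306

The order of 266 must divide p − 1 = 306 = 2 · 3^2 · 17.
Divisors: 1, 2, 3, 6, 9, 17, 18, 34, 51, 102, 153, 306.
Check each in increasing order: 266^1 ≡ 266;  266^2 ≡ 146;  266^3 ≡ 154;  266^6 ≡ 77;  266^9 ≡ 192;  266^17 ≡ 254;  266^18 ≡ 24;  266^34 ≡ 46;  266^51 ≡ 18;  266^102 ≡ 17;  266^153 ≡ 306;  266^306 ≡ 1.
Smallest exponent giving 1 is 306.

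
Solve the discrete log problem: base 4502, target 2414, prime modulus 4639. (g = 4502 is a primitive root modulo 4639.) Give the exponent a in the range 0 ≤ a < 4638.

Baby-step giant-step with m = ceil(sqrt(4638)) = 69.
Baby table (4502^j mod 4639 for j=0..68):
  0:1  1:4502  2:213  3:3292  4:3618  5:707  6:560  7:2143
  8:3305  9:1837  10:3476  11:1605  12:2787  13:3218  14:4478  15:3501
  16:2819  17:3473  18:2016  19:2148  20:2620  21:2902  22:1380  23:1139
  24:1683  25:1379  26:1276  27:1470  28:2726  29:2297  30:763  31:2166
  32:154  33:2097  34:329  35:1317  36:492  37:2181  38:2738  39:653
  40:3319  41:4558  42:1819  43:1303  44:2410  45:3838  46:3040  47:1030
  48:2699  49:1357  50:4290  51:1423  52:4526  53:1564  54:3765  55:3763
  56:4037  57:3611  58:1666  59:3708  60:2294  61:1174  62:1527  63:4195
  64:521  65:2847  66:4276  67:3341  68:1544
Giant step factor: 4502^(-69) ≡ 803 (mod 4639).
Scan 2414·803^i mod 4639 for i = 0, 1, …:
  i=0: 2414   i=1: 3979   i=2: 3505   i=3: 3281
  i=4: 4330   i=5: 2379   i=6: 3708
Match at i=6, j=59: a = 6·69 + 59 = 473.

473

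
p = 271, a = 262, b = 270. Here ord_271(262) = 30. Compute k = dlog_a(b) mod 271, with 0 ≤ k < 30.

Successive powers of 262 modulo 271:
  262^0=1  262^1=262  262^2=81  262^3=84  262^4=57  262^5=29
  262^6=10  262^7=181  262^8=268  262^9=27  262^10=28  262^11=19
  262^12=100  262^13=184  262^14=241  262^15=270
So 262^15 ≡ 270 (mod 271), giving k = 15.

15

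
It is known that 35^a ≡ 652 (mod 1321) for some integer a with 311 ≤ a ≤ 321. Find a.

319

Compute 35^311 mod 1321 = 189, then multiply by 35 repeatedly:
  35^311=189  35^312=10  35^313=350  35^314=361  35^315=746
  35^316=1011  35^317=1039  35^318=698  35^319=652
Found 652 at exponent 319.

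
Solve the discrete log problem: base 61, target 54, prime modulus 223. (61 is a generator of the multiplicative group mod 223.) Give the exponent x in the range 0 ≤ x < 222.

39

Baby-step giant-step with m = ceil(sqrt(222)) = 15.
Baby table (61^j mod 223 for j=0..14):
  0:1  1:61  2:153  3:190  4:217  5:80  6:197  7:198
  8:36  9:189  10:156  11:150  12:7  13:204  14:179
Giant step factor: 61^(-15) ≡ 195 (mod 223).
Scan 54·195^i mod 223 for i = 0, 1, …:
  i=0: 54   i=1: 49   i=2: 189
Match at i=2, j=9: x = 2·15 + 9 = 39.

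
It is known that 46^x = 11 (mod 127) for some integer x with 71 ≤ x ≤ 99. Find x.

80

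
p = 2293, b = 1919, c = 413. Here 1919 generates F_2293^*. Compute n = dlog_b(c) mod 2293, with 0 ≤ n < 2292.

568

Baby-step giant-step with m = ceil(sqrt(2292)) = 48.
Baby table (1919^j mod 2293 for j=0..47):
  0:1  1:1919  2:3  3:1171  4:9  5:1220  6:27  7:1367
  8:81  9:1808  10:243  11:838  12:729  13:221  14:2187  15:663
  16:1975  17:1989  18:1339  19:1381  20:1724  21:1850  22:586  23:964
  24:1758  25:599  26:688  27:1797  28:2064  29:805  30:1606  31:122
  32:232  33:366  34:696  35:1098  36:2088  37:1001  38:1678  39:710
  40:448  41:2130  42:1344  43:1804  44:1739  45:826  46:631  47:185
Giant step factor: 1919^(-48) ≡ 900 (mod 2293).
Scan 413·900^i mod 2293 for i = 0, 1, …:
  i=0: 413   i=1: 234   i=2: 1937   i=3: 620
  i=4: 801   i=5: 898   i=6: 1064   i=7: 1419
  i=8: 2192   i=9: 820   i=10: 1947   i=11: 448
Match at i=11, j=40: n = 11·48 + 40 = 568.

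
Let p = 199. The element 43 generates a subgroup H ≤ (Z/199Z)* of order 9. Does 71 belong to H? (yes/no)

no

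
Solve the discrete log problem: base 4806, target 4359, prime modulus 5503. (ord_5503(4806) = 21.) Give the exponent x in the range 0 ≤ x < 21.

15

Successive powers of 4806 modulo 5503:
  4806^0=1  4806^1=4806  4806^2=1545  4806^3=1723  4806^4=4226  4806^5=4086
  4806^6=2612  4806^7=929  4806^8=1841  4806^9=4525  4806^10=4797  4806^11=2315
  4806^12=4327  4806^13=5228  4806^14=4573  4806^15=4359
So 4806^15 ≡ 4359 (mod 5503), giving x = 15.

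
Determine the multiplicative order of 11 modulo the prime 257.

The order of 11 must divide p − 1 = 256 = 2^8.
Divisors: 1, 2, 4, 8, 16, 32, 64, 128, 256.
Check each in increasing order: 11^1 ≡ 11;  11^2 ≡ 121;  11^4 ≡ 249;  11^8 ≡ 64;  11^16 ≡ 241;  11^32 ≡ 256;  11^64 ≡ 1.
Smallest exponent giving 1 is 64.

64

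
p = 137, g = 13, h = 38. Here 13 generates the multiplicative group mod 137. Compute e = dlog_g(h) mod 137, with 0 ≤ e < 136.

24

Successive powers of 13 modulo 137:
  13^0=1  13^1=13  13^2=32  13^3=5  13^4=65  13^5=23
  13^6=25  13^7=51  13^8=115  13^9=125  13^10=118  13^11=27
  13^12=77  13^13=42  13^14=135  13^15=111  13^16=73  13^17=127
  13^18=7  13^19=91  13^20=87  13^21=35  13^22=44  13^23=24
  13^24=38
So 13^24 ≡ 38 (mod 137), giving e = 24.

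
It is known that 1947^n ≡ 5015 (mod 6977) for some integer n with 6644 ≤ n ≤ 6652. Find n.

6652

Compute 1947^6644 mod 6977 = 1603, then multiply by 1947 repeatedly:
  1947^6644=1603  1947^6645=2322  1947^6646=6815  1947^6647=5528  1947^6648=4482
  1947^6649=5204  1947^6650=1584  1947^6651=214  1947^6652=5015
Found 5015 at exponent 6652.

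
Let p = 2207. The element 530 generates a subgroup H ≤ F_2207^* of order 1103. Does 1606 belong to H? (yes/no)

no

1606 ∈ ⟨530⟩ iff 1606^1103 ≡ 1 (mod 2207), since |⟨530⟩| = 1103.
1606^1103 mod 2207 = 2206.
Since 2206 ≠ 1, 1606 does not lie in the subgroup.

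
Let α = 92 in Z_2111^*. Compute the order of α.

422

The order of 92 must divide p − 1 = 2110 = 2 · 5 · 211.
Divisors: 1, 2, 5, 10, 211, 422, 1055, 2110.
Check each in increasing order: 92^1 ≡ 92;  92^2 ≡ 20;  92^5 ≡ 913;  92^10 ≡ 1835;  92^211 ≡ 2110;  92^422 ≡ 1.
Smallest exponent giving 1 is 422.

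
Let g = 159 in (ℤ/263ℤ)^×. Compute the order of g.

The order of 159 must divide p − 1 = 262 = 2 · 131.
Divisors: 1, 2, 131, 262.
Check each in increasing order: 159^1 ≡ 159;  159^2 ≡ 33;  159^131 ≡ 262;  159^262 ≡ 1.
Smallest exponent giving 1 is 262.

262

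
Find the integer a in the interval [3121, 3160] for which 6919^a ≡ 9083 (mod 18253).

3138

Compute 6919^3121 mod 18253 = 7635, then multiply by 6919 repeatedly:
  6919^3121=7635  6919^3122=2383  6919^3123=5518  6919^3124=12019  6919^3125=17046
  6919^3126=8641  6919^3127=8504  6919^3128=9757  6919^3129=9089  6919^3130=5206
  6919^3131=7145  6919^3132=7131  6919^3133=1530  6919^3134=17583  6919^3135=532
  6919^3136=12055  6919^3137=10588  6919^3138=9083
Found 9083 at exponent 3138.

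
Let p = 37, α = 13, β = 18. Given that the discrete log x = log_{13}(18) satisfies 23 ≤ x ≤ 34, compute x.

31

Compute 13^23 mod 37 = 2, then multiply by 13 repeatedly:
  13^23=2  13^24=26  13^25=5  13^26=28  13^27=31
  13^28=33  13^29=22  13^30=27  13^31=18
Found 18 at exponent 31.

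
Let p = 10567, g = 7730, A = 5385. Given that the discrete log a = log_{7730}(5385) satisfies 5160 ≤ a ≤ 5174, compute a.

5164

Compute 7730^5160 mod 10567 = 8058, then multiply by 7730 repeatedly:
  7730^5160=8058  7730^5161=6442  7730^5162=4956  7730^5163=4505  7730^5164=5385
Found 5385 at exponent 5164.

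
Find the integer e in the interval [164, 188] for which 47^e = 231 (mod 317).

Compute 47^164 mod 317 = 49, then multiply by 47 repeatedly:
  47^164=49  47^165=84  47^166=144  47^167=111  47^168=145
  47^169=158  47^170=135  47^171=5  47^172=235  47^173=267
  47^174=186  47^175=183  47^176=42  47^177=72  47^178=214
  47^179=231
Found 231 at exponent 179.

179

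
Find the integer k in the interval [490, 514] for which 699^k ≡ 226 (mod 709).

513

Compute 699^490 mod 709 = 142, then multiply by 699 repeatedly:
  699^490=142  699^491=707  699^492=20  699^493=509  699^494=582
  699^495=561  699^496=62  699^497=89  699^498=528  699^499=392
  699^500=334  699^501=205  699^502=77  699^503=648  699^504=610
  699^505=281  699^506=26  699^507=449  699^508=473  699^509=233
  699^510=506  699^511=612  699^512=261  699^513=226
Found 226 at exponent 513.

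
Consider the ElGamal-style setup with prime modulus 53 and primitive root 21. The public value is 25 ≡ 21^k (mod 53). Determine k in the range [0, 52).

50

Baby-step giant-step with m = ceil(sqrt(52)) = 8.
Baby table (21^j mod 53 for j=0..7):
  0:1  1:21  2:17  3:39  4:24  5:27  6:37  7:35
Giant step factor: 21^(-8) ≡ 15 (mod 53).
Scan 25·15^i mod 53 for i = 0, 1, …:
  i=0: 25   i=1: 4   i=2: 7   i=3: 52
  i=4: 38   i=5: 40   i=6: 17
Match at i=6, j=2: k = 6·8 + 2 = 50.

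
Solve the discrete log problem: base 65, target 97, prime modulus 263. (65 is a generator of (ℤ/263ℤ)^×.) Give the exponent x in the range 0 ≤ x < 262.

Baby-step giant-step with m = ceil(sqrt(262)) = 17.
Baby table (65^j mod 263 for j=0..16):
  0:1  1:65  2:17  3:53  4:26  5:112  6:179  7:63
  8:150  9:19  10:183  11:60  12:218  13:231  14:24  15:245
  16:145
Giant step factor: 65^(-17) ≡ 159 (mod 263).
Scan 97·159^i mod 263 for i = 0, 1, …:
  i=0: 97   i=1: 169   i=2: 45   i=3: 54
  i=4: 170   i=5: 204   i=6: 87   i=7: 157
  i=8: 241   i=9: 184   i=10: 63
Match at i=10, j=7: x = 10·17 + 7 = 177.

177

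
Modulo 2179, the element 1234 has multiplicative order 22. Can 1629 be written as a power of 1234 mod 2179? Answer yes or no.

⟨1234⟩ has order 22; its elements mod 2179 are {1, 61, 306, 365, 475, 561, 637, 643, 648, 945, 991, 1188, 1234, 1531, 1536, 1542, 1618, 1704, 1814, 1873, 2118, 2178}.
1629 is not in this set.

no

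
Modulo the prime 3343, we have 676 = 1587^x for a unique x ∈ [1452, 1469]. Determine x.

1468

Compute 1587^1452 mod 3343 = 3247, then multiply by 1587 repeatedly:
  1587^1452=3247  1587^1453=1426  1587^1454=3194  1587^1455=890  1587^1456=1684
  1587^1457=1451  1587^1458=2753  1587^1459=3053  1587^1460=1104  1587^1461=316
  1587^1462=42  1587^1463=3137  1587^1464=692  1587^1465=1700  1587^1466=99
  1587^1467=3335  1587^1468=676
Found 676 at exponent 1468.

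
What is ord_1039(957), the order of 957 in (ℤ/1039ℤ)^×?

519

The order of 957 must divide p − 1 = 1038 = 2 · 3 · 173.
Divisors: 1, 2, 3, 6, 173, 346, 519, 1038.
Check each in increasing order: 957^1 ≡ 957;  957^2 ≡ 490;  957^3 ≡ 341;  957^6 ≡ 952;  957^173 ≡ 898;  957^346 ≡ 140;  957^519 ≡ 1.
Smallest exponent giving 1 is 519.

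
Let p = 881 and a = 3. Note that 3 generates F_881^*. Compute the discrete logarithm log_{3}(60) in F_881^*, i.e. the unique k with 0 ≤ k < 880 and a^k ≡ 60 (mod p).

15

Successive powers of 3 modulo 881:
  3^0=1  3^1=3  3^2=9  3^3=27  3^4=81  3^5=243
  3^6=729  3^7=425  3^8=394  3^9=301  3^10=22  3^11=66
  3^12=198  3^13=594  3^14=20  3^15=60
So 3^15 ≡ 60 (mod 881), giving k = 15.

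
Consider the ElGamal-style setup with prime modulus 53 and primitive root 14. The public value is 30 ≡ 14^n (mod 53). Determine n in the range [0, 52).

39

Baby-step giant-step with m = ceil(sqrt(52)) = 8.
Baby table (14^j mod 53 for j=0..7):
  0:1  1:14  2:37  3:41  4:44  5:33  6:38  7:2
Giant step factor: 14^(-8) ≡ 36 (mod 53).
Scan 30·36^i mod 53 for i = 0, 1, …:
  i=0: 30   i=1: 20   i=2: 31   i=3: 3
  i=4: 2
Match at i=4, j=7: n = 4·8 + 7 = 39.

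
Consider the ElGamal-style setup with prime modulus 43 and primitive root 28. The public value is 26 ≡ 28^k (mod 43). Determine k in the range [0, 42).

Baby-step giant-step with m = ceil(sqrt(42)) = 7.
Baby table (28^j mod 43 for j=0..6):
  0:1  1:28  2:10  3:22  4:14  5:5  6:11
Giant step factor: 28^(-7) ≡ 37 (mod 43).
Scan 26·37^i mod 43 for i = 0, 1, …:
  i=0: 26   i=1: 16   i=2: 33   i=3: 17
  i=4: 27   i=5: 10
Match at i=5, j=2: k = 5·7 + 2 = 37.

37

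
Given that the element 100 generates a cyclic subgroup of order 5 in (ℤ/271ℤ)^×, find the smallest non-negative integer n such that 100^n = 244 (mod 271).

2

Successive powers of 100 modulo 271:
  100^0=1  100^1=100  100^2=244
So 100^2 ≡ 244 (mod 271), giving n = 2.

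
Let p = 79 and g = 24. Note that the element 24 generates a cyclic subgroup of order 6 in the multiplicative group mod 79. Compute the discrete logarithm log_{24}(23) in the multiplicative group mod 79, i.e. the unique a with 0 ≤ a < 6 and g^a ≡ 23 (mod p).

Successive powers of 24 modulo 79:
  24^0=1  24^1=24  24^2=23
So 24^2 ≡ 23 (mod 79), giving a = 2.

2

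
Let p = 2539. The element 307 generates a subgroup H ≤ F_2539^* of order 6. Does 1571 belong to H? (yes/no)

no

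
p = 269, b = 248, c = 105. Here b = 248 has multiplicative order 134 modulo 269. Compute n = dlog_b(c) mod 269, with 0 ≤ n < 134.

78

Baby-step giant-step with m = ceil(sqrt(134)) = 12.
Baby table (248^j mod 269 for j=0..11):
  0:1  1:248  2:172  3:154  4:263  5:126  6:44  7:152
  8:36  9:51  10:5  11:164
Giant step factor: 248^(-12) ≡ 66 (mod 269).
Scan 105·66^i mod 269 for i = 0, 1, …:
  i=0: 105   i=1: 205   i=2: 80   i=3: 169
  i=4: 125   i=5: 180   i=6: 44
Match at i=6, j=6: n = 6·12 + 6 = 78.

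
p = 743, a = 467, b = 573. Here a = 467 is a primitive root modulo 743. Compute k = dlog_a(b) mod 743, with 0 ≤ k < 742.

423

Baby-step giant-step with m = ceil(sqrt(742)) = 28.
Baby table (467^j mod 743 for j=0..27):
  0:1  1:467  2:390  3:95  4:528  5:643  6:109  7:379
  8:159  9:696  10:341  11:245  12:736  13:446  14:242  15:78
  16:19  17:700  18:723  19:319  20:373  21:329  22:585  23:514
  24:49  25:593  26:535  27:197
Giant step factor: 467^(-28) ≡ 162 (mod 743).
Scan 573·162^i mod 743 for i = 0, 1, …:
  i=0: 573   i=1: 694   i=2: 235   i=3: 177
  i=4: 440   i=5: 695   i=6: 397   i=7: 416
  i=8: 522   i=9: 605     …   i=14: 739
  i=15: 95
Match at i=15, j=3: k = 15·28 + 3 = 423.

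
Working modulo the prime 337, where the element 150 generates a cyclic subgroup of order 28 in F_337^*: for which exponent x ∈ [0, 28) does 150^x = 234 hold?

23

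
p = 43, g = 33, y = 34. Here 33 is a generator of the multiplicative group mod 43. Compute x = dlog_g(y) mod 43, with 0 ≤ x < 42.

Successive powers of 33 modulo 43:
  33^0=1  33^1=33  33^2=14  33^3=32  33^4=24  33^5=18
  33^6=35  33^7=37  33^8=17  33^9=2  33^10=23  33^11=28
  33^12=21  33^13=5  33^14=36  33^15=27  33^16=31  33^17=34
So 33^17 ≡ 34 (mod 43), giving x = 17.

17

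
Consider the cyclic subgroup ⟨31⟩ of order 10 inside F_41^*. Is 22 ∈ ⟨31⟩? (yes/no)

no

⟨31⟩ has order 10; its elements mod 41 are {1, 4, 10, 16, 18, 23, 25, 31, 37, 40}.
22 is not in this set.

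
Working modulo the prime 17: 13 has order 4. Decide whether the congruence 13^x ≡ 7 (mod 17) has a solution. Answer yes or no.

no

⟨13⟩ has order 4; its elements mod 17 are {1, 4, 13, 16}.
7 is not in this set.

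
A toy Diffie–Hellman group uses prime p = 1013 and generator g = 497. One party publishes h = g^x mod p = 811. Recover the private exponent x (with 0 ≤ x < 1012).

744

Baby-step giant-step with m = ceil(sqrt(1012)) = 32.
Baby table (497^j mod 1013 for j=0..31):
  0:1  1:497  2:850  3:29  4:231  5:338  6:841  7:621
  8:685  9:77  10:788  11:618  12:207  13:566  14:701  15:938
  16:206  17:69  18:864  19:909  20:988  21:744  22:23  23:288
  24:303  25:667  26:248  27:683  28:96  29:101  30:560  31:758
Giant step factor: 497^(-32) ≡ 617 (mod 1013).
Scan 811·617^i mod 1013 for i = 0, 1, …:
  i=0: 811   i=1: 978   i=2: 691   i=3: 887
  i=4: 259   i=5: 762   i=6: 122   i=7: 312
  i=8: 34   i=9: 718     …   i=22: 625
  i=23: 685
Match at i=23, j=8: x = 23·32 + 8 = 744.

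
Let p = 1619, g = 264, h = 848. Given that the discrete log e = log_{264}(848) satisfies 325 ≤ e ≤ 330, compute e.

330

Compute 264^325 mod 1619 = 886, then multiply by 264 repeatedly:
  264^325=886  264^326=768  264^327=377  264^328=769  264^329=641
  264^330=848
Found 848 at exponent 330.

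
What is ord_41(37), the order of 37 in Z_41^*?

The order of 37 must divide p − 1 = 40 = 2^3 · 5.
Divisors: 1, 2, 4, 5, 8, 10, 20, 40.
Check each in increasing order: 37^1 ≡ 37;  37^2 ≡ 16;  37^4 ≡ 10;  37^5 ≡ 1.
Smallest exponent giving 1 is 5.

5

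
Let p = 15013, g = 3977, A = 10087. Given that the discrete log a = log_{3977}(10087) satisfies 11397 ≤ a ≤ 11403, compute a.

11402

Compute 3977^11397 mod 15013 = 11588, then multiply by 3977 repeatedly:
  3977^11397=11588  3977^11398=10579  3977^11399=6257  3977^11400=7548  3977^11401=7409
  3977^11402=10087
Found 10087 at exponent 11402.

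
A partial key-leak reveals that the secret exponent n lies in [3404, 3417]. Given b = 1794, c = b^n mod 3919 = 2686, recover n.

3416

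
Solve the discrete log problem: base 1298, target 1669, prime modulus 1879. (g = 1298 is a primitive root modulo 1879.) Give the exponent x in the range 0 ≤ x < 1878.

Baby-step giant-step with m = ceil(sqrt(1878)) = 44.
Baby table (1298^j mod 1879 for j=0..43):
  0:1  1:1298  2:1220  3:1442  4:232  5:496  6:1190  7:82
  8:1212  9:453  10:1746  11:234  12:1213  13:1751  14:1087  15:1676
  16:1445  17:368  18:398  19:1758  20:778  21:821  22:265  23:113
  24:112  25:693  26:1352  27:1789  28:1557  29:1061  30:1750  31:1668
  32:456  33:3  34:136  35:1781  36:568  37:696  38:1488  39:1691
  40:246  41:1757  42:1359  43:1480
Giant step factor: 1298^(-44) ≡ 447 (mod 1879).
Scan 1669·447^i mod 1879 for i = 0, 1, …:
  i=0: 1669   i=1: 80   i=2: 59   i=3: 67
  i=4: 1764   i=5: 1207   i=6: 256   i=7: 1692
  i=8: 966   i=9: 1511     …   i=29: 682
  i=30: 456
Match at i=30, j=32: x = 30·44 + 32 = 1352.

1352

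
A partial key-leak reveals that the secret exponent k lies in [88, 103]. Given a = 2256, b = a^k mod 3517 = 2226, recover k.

Compute 2256^88 mod 3517 = 3424, then multiply by 2256 repeatedly:
  2256^88=3424  2256^89=1212  2256^90=1563  2256^91=2094  2256^92=733
  2256^93=658  2256^94=274  2256^95=2669  2256^96=160  2256^97=2226
Found 2226 at exponent 97.

97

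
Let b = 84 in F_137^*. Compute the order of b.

The order of 84 must divide p − 1 = 136 = 2^3 · 17.
Divisors: 1, 2, 4, 8, 17, 34, 68, 136.
Check each in increasing order: 84^1 ≡ 84;  84^2 ≡ 69;  84^4 ≡ 103;  84^8 ≡ 60;  84^17 ≡ 41;  84^34 ≡ 37;  84^68 ≡ 136;  84^136 ≡ 1.
Smallest exponent giving 1 is 136.

136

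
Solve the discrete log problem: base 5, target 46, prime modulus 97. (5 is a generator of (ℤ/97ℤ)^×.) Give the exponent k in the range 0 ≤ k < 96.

Baby-step giant-step with m = ceil(sqrt(96)) = 10.
Baby table (5^j mod 97 for j=0..9):
  0:1  1:5  2:25  3:28  4:43  5:21  6:8  7:40
  8:6  9:30
Giant step factor: 5^(-10) ≡ 11 (mod 97).
Scan 46·11^i mod 97 for i = 0, 1, …:
  i=0: 46   i=1: 21
Match at i=1, j=5: k = 1·10 + 5 = 15.

15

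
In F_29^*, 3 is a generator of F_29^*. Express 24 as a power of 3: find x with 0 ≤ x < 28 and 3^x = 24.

Successive powers of 3 modulo 29:
  3^0=1  3^1=3  3^2=9  3^3=27  3^4=23  3^5=11
  3^6=4  3^7=12  3^8=7  3^9=21  3^10=5  3^11=15
  3^12=16  3^13=19  3^14=28  3^15=26  3^16=20  3^17=2
  3^18=6  3^19=18  3^20=25  3^21=17  3^22=22  3^23=8
  3^24=24
So 3^24 ≡ 24 (mod 29), giving x = 24.

24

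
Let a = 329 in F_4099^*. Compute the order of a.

4098

The order of 329 must divide p − 1 = 4098 = 2 · 3 · 683.
Divisors: 1, 2, 3, 6, 683, 1366, 2049, 4098.
Check each in increasing order: 329^1 ≡ 329;  329^2 ≡ 1667;  329^3 ≡ 3276;  329^6 ≡ 994;  329^683 ≡ 2018;  329^1366 ≡ 2017;  329^2049 ≡ 4098;  329^4098 ≡ 1.
Smallest exponent giving 1 is 4098.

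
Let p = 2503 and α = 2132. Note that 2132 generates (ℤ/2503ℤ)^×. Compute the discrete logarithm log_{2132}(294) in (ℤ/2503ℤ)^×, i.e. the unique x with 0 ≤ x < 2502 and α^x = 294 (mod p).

741

Baby-step giant-step with m = ceil(sqrt(2502)) = 51.
Baby table (2132^j mod 2503 for j=0..50):
  0:1  1:2132  2:2479  3:1395  4:576  5:1562  6:1194  7:57
  8:1380  9:1135  10:1922  11:293  12:1429  13:477  14:746  15:1067
  16:2120  17:1925  18:1683  19:1357  20:2159  21:2474  22:747  23:696
  24:2096  25:817  26:2259  27:416  28:850  29:28  30:2127  31:1831
  32:1515  33:1110  34:1185  35:893  36:1596  37:1095  38:1744  39:1253
  40:695  41:2467  42:841  43:864  44:2343  45:1791  46:1337  47:2070
  48:451  49:380  50:1691
Giant step factor: 2132^(-51) ≡ 463 (mod 2503).
Scan 294·463^i mod 2503 for i = 0, 1, …:
  i=0: 294   i=1: 960   i=2: 1449   i=3: 83
  i=4: 884   i=5: 1303   i=6: 66   i=7: 522
  i=8: 1398   i=9: 1500     …   i=13: 628
  i=14: 416
Match at i=14, j=27: x = 14·51 + 27 = 741.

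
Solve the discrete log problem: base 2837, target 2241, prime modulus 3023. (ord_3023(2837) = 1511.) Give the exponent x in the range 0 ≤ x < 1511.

221

Baby-step giant-step with m = ceil(sqrt(1511)) = 39.
Baby table (2837^j mod 3023 for j=0..38):
  0:1  1:2837  2:1343  3:1111  4:1941  5:1734  6:937  7:1052
  8:823  9:1095  10:1894  11:1407  12:1299  13:226  14:286  15:1218
  16:177  17:331  18:1917  19:152  20:1958  21:1595  22:2607  23:1801
  24:567  25:343  26:2708  27:1153  28:175  29:703  30:2254  31:953
  32:1099  33:1150  34:733  35:2720  36:1944  37:1176  38:1943
Giant step factor: 2837^(-39) ≡ 2932 (mod 3023).
Scan 2241·2932^i mod 3023 for i = 0, 1, …:
  i=0: 2241   i=1: 1633   i=2: 2547   i=3: 994
  i=4: 236   i=5: 2708
Match at i=5, j=26: x = 5·39 + 26 = 221.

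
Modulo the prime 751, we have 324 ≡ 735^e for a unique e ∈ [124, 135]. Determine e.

Compute 735^124 mod 751 = 324, then multiply by 735 repeatedly:
  735^124=324
Found 324 at exponent 124.

124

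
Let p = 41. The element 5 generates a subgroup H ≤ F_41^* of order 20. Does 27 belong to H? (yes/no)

⟨5⟩ has order 20; its elements mod 41 are {1, 2, 4, 5, 8, 9, 10, 16, 18, 20, 21, 23, 25, 31, 32, 33, 36, 37, 39, 40}.
27 is not in this set.

no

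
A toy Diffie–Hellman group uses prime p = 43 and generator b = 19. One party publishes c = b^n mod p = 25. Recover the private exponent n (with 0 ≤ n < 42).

38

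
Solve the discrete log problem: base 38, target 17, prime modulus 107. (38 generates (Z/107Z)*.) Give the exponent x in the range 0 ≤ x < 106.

Baby-step giant-step with m = ceil(sqrt(106)) = 11.
Baby table (38^j mod 107 for j=0..10):
  0:1  1:38  2:53  3:88  4:27  5:63  6:40  7:22
  8:87  9:96  10:10
Giant step factor: 38^(-11) ≡ 78 (mod 107).
Scan 17·78^i mod 107 for i = 0, 1, …:
  i=0: 17   i=1: 42   i=2: 66   i=3: 12
  i=4: 80   i=5: 34   i=6: 84   i=7: 25
  i=8: 24   i=9: 53
Match at i=9, j=2: x = 9·11 + 2 = 101.

101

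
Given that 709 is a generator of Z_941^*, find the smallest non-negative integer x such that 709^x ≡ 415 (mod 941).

742

Baby-step giant-step with m = ceil(sqrt(940)) = 31.
Baby table (709^j mod 941 for j=0..30):
  0:1  1:709  2:187  3:843  4:152  5:494  6:194  7:160
  8:520  9:749  10:317  11:795  12:937  13:928  14:193  15:392
  16:333  17:847  18:165  19:301  20:743  21:768  22:614  23:584
  24:16  25:52  26:169  27:314  28:550  29:376  30:281
Giant step factor: 709^(-31) ≡ 551 (mod 941).
Scan 415·551^i mod 941 for i = 0, 1, …:
  i=0: 415   i=1: 2   i=2: 161   i=3: 257
  i=4: 457   i=5: 560   i=6: 853   i=7: 444
  i=8: 925   i=9: 594     …   i=22: 858
  i=23: 376
Match at i=23, j=29: x = 23·31 + 29 = 742.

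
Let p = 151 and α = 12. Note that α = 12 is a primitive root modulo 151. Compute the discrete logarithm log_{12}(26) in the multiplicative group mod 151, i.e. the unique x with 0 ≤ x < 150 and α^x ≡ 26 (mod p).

141

Baby-step giant-step with m = ceil(sqrt(150)) = 13.
Baby table (12^j mod 151 for j=0..12):
  0:1  1:12  2:144  3:67  4:49  5:135  6:110  7:112
  8:136  9:122  10:105  11:52  12:20
Giant step factor: 12^(-13) ≡ 56 (mod 151).
Scan 26·56^i mod 151 for i = 0, 1, …:
  i=0: 26   i=1: 97   i=2: 147   i=3: 78
  i=4: 140   i=5: 139   i=6: 83   i=7: 118
  i=8: 115   i=9: 98   i=10: 52
Match at i=10, j=11: x = 10·13 + 11 = 141.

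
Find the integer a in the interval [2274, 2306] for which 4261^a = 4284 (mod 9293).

Compute 4261^2274 mod 9293 = 194, then multiply by 4261 repeatedly:
  4261^2274=194  4261^2275=8850  4261^2276=8149  4261^2277=4241  4261^2278=5309
  4261^2279=2487  4261^2280=3087  4261^2281=4112  4261^2282=3927  4261^2283=5547
  4261^2284=3668  4261^2285=7815  4261^2286=2896  4261^2287=8045  4261^2288=7161
  4261^2289=4102  4261^2290=7782  4261^2291=1678  4261^2292=3641  4261^2293=4284
Found 4284 at exponent 2293.

2293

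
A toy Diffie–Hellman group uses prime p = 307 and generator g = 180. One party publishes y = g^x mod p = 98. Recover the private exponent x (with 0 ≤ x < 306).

Baby-step giant-step with m = ceil(sqrt(306)) = 18.
Baby table (180^j mod 307 for j=0..17):
  0:1  1:180  2:165  3:228  4:209  5:166  6:101  7:67
  8:87  9:3  10:233  11:188  12:70  13:13  14:191  15:303
  16:201  17:261
Giant step factor: 180^(-18) ≡ 273 (mod 307).
Scan 98·273^i mod 307 for i = 0, 1, …:
  i=0: 98   i=1: 45   i=2: 5   i=3: 137
  i=4: 254   i=5: 267   i=6: 132   i=7: 117
  i=8: 13
Match at i=8, j=13: x = 8·18 + 13 = 157.

157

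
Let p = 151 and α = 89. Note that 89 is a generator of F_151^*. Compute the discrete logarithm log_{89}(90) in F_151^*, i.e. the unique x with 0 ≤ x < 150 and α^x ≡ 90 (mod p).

28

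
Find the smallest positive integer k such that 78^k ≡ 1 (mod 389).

97

The order of 78 must divide p − 1 = 388 = 2^2 · 97.
Divisors: 1, 2, 4, 97, 194, 388.
Check each in increasing order: 78^1 ≡ 78;  78^2 ≡ 249;  78^4 ≡ 150;  78^97 ≡ 1.
Smallest exponent giving 1 is 97.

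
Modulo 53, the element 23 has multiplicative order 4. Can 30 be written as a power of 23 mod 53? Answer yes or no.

⟨23⟩ has order 4; its elements mod 53 are {1, 23, 30, 52}.
30 is in this set.

yes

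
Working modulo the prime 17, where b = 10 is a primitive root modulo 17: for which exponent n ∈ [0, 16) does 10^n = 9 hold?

Successive powers of 10 modulo 17:
  10^0=1  10^1=10  10^2=15  10^3=14  10^4=4  10^5=6
  10^6=9
So 10^6 ≡ 9 (mod 17), giving n = 6.

6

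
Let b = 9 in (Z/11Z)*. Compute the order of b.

5

The order of 9 must divide p − 1 = 10 = 2 · 5.
Divisors: 1, 2, 5, 10.
Check each in increasing order: 9^1 ≡ 9;  9^2 ≡ 4;  9^5 ≡ 1.
Smallest exponent giving 1 is 5.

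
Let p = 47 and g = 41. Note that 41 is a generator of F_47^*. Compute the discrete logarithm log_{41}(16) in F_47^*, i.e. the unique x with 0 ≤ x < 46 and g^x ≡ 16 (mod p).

14

Baby-step giant-step with m = ceil(sqrt(46)) = 7.
Baby table (41^j mod 47 for j=0..6):
  0:1  1:41  2:36  3:19  4:27  5:26  6:32
Giant step factor: 41^(-7) ≡ 35 (mod 47).
Scan 16·35^i mod 47 for i = 0, 1, …:
  i=0: 16   i=1: 43   i=2: 1
Match at i=2, j=0: x = 2·7 + 0 = 14.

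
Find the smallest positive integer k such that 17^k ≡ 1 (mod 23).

The order of 17 must divide p − 1 = 22 = 2 · 11.
Divisors: 1, 2, 11, 22.
Check each in increasing order: 17^1 ≡ 17;  17^2 ≡ 13;  17^11 ≡ 22;  17^22 ≡ 1.
Smallest exponent giving 1 is 22.

22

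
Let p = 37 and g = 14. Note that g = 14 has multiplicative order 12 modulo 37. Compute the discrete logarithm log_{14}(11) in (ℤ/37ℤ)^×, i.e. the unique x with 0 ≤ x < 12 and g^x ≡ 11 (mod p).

2

Successive powers of 14 modulo 37:
  14^0=1  14^1=14  14^2=11
So 14^2 ≡ 11 (mod 37), giving x = 2.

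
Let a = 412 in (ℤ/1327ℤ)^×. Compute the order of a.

26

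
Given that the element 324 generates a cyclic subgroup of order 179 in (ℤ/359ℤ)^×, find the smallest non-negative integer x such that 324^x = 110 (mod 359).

10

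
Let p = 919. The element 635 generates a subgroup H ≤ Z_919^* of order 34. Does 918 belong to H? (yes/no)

yes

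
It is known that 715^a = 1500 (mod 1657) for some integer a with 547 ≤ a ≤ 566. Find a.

563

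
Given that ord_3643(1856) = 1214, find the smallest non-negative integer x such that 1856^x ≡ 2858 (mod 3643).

1149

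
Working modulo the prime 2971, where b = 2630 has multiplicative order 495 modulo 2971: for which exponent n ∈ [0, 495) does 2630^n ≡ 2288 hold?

Baby-step giant-step with m = ceil(sqrt(495)) = 23.
Baby table (2630^j mod 2971 for j=0..22):
  0:1  1:2630  2:412  3:2116  4:397  5:1289  6:159  7:2230
  8:146  9:721  10:732  11:2923  12:1513  13:1021  14:2417  15:1741
  16:519  17:1281  18:2887  19:1905  20:1044  21:516  22:2304
Giant step factor: 2630^(-23) ≡ 745 (mod 2971).
Scan 2288·745^i mod 2971 for i = 0, 1, …:
  i=0: 2288   i=1: 2177   i=2: 2670   i=3: 1551
  i=4: 2747   i=5: 2467   i=6: 1837   i=7: 1905
Match at i=7, j=19: n = 7·23 + 19 = 180.

180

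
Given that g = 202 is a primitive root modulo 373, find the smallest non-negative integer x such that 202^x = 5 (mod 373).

Baby-step giant-step with m = ceil(sqrt(372)) = 20.
Baby table (202^j mod 373 for j=0..19):
  0:1  1:202  2:147  3:227  4:348  5:172  6:55  7:293
  8:252  9:176  10:117  11:135  12:41  13:76  14:59  15:355
  16:94  17:338  18:17  19:77
Giant step factor: 202^(-20) ≡ 363 (mod 373).
Scan 5·363^i mod 373 for i = 0, 1, …:
  i=0: 5   i=1: 323   i=2: 127   i=3: 222
  i=4: 18   i=5: 193   i=6: 308   i=7: 277
  i=8: 214   i=9: 98     …   i=13: 129
  i=14: 202
Match at i=14, j=1: x = 14·20 + 1 = 281.

281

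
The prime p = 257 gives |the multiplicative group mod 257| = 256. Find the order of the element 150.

256

The order of 150 must divide p − 1 = 256 = 2^8.
Divisors: 1, 2, 4, 8, 16, 32, 64, 128, 256.
Check each in increasing order: 150^1 ≡ 150;  150^2 ≡ 141;  150^4 ≡ 92;  150^8 ≡ 240;  150^16 ≡ 32;  150^32 ≡ 253;  150^64 ≡ 16;  150^128 ≡ 256;  150^256 ≡ 1.
Smallest exponent giving 1 is 256.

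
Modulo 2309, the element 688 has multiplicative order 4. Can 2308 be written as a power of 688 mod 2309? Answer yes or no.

⟨688⟩ has order 4; its elements mod 2309 are {1, 688, 1621, 2308}.
2308 is in this set.

yes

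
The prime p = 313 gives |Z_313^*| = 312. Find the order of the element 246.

The order of 246 must divide p − 1 = 312 = 2^3 · 3 · 13.
Divisors: 1, 2, 3, 4, 6, 8, 12, 13, 24, 26, 39, 52, 78, 104, 156, 312.
Check each in increasing order: 246^1 ≡ 246;  246^2 ≡ 107;  246^3 ≡ 30;  246^4 ≡ 181;  246^6 ≡ 274;  246^8 ≡ 209;  246^12 ≡ 269;  246^13 ≡ 131;  246^24 ≡ 58;  246^26 ≡ 259;  246^39 ≡ 125;  246^52 ≡ 99;  246^78 ≡ 288;  246^104 ≡ 98;  246^156 ≡ 312;  246^312 ≡ 1.
Smallest exponent giving 1 is 312.

312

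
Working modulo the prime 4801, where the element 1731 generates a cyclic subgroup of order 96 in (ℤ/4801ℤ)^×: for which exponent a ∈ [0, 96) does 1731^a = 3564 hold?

47

Baby-step giant-step with m = ceil(sqrt(96)) = 10.
Baby table (1731^j mod 4801 for j=0..9):
  0:1  1:1731  2:537  3:2954  4:309  5:1968  6:2699  7:596
  8:4262  9:3186
Giant step factor: 1731^(-10) ≡ 243 (mod 4801).
Scan 3564·243^i mod 4801 for i = 0, 1, …:
  i=0: 3564   i=1: 1872   i=2: 3602   i=3: 1504
  i=4: 596
Match at i=4, j=7: a = 4·10 + 7 = 47.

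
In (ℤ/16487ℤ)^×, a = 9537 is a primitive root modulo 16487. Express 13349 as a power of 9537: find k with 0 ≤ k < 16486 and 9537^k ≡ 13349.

15303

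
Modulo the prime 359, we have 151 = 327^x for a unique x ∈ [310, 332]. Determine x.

Compute 327^310 mod 359 = 205, then multiply by 327 repeatedly:
  327^310=205  327^311=261  327^312=264  327^313=168  327^314=9
  327^315=71  327^316=241  327^317=186  327^318=151
Found 151 at exponent 318.

318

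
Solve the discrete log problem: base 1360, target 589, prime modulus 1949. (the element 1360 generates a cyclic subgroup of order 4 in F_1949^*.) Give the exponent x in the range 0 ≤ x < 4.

3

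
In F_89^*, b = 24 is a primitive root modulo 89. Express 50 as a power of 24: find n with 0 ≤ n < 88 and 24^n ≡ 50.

Baby-step giant-step with m = ceil(sqrt(88)) = 10.
Baby table (24^j mod 89 for j=0..9):
  0:1  1:24  2:42  3:29  4:73  5:61  6:40  7:70
  8:78  9:3
Giant step factor: 24^(-10) ≡ 68 (mod 89).
Scan 50·68^i mod 89 for i = 0, 1, …:
  i=0: 50   i=1: 18   i=2: 67   i=3: 17
  i=4: 88   i=5: 21   i=6: 4   i=7: 5
  i=8: 73
Match at i=8, j=4: n = 8·10 + 4 = 84.

84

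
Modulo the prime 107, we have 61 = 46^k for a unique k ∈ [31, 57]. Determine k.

Compute 46^31 mod 107 = 28, then multiply by 46 repeatedly:
  46^31=28  46^32=4  46^33=77  46^34=11  46^35=78
  46^36=57  46^37=54  46^38=23  46^39=95  46^40=90
  46^41=74  46^42=87  46^43=43  46^44=52  46^45=38
  46^46=36  46^47=51  46^48=99  46^49=60  46^50=85
  46^51=58  46^52=100  46^53=106  46^54=61
Found 61 at exponent 54.

54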